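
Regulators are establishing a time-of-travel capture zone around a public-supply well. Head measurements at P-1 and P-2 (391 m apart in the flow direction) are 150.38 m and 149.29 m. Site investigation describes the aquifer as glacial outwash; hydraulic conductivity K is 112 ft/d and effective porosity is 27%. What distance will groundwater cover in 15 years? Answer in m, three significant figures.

1930 m

Hydraulic gradient i = (150.38 − 149.29) / 391 = 1.09 / 391 = 0.002788
K = 112 ft/d × 0.3048 = 34.14 m/d
q = Ki = 34.14 × 0.002788 = 0.09517 m/d
Seepage velocity v = q / n = 0.09517 / 0.27 = 0.3525 m/d
T = 15 yr × 365 = 5475 d
L = v × T = 0.3525 × 5475 = 1930 m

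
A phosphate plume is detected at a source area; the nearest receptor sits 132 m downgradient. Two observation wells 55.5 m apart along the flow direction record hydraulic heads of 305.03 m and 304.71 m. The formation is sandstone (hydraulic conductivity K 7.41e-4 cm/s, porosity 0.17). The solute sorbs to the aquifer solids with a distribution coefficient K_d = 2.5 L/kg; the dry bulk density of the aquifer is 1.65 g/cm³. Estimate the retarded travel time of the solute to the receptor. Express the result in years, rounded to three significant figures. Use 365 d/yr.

421 years

Hydraulic gradient i = (305.03 − 304.71) / 55.5 = 0.32 / 55.5 = 0.005766
K = 7.41e-4 cm/s × 864 = 0.6402 m/d
Darcy flux q = K·i = 0.6402 × 0.005766 = 0.003691 m/d
Seepage velocity v = q / n = 0.003691 / 0.17 = 0.02171 m/d
Retardation R = 1 + ρ_b·K_d/n = 1 + 1.65×2.5/0.17 = 25.26
Contaminant velocity v_c = v/R = 0.02171/25.26 = 8.595e-4 m/d
t = L/v_c = 132/8.595e-4 = 153600 d
   = 153600/365 = 421 yr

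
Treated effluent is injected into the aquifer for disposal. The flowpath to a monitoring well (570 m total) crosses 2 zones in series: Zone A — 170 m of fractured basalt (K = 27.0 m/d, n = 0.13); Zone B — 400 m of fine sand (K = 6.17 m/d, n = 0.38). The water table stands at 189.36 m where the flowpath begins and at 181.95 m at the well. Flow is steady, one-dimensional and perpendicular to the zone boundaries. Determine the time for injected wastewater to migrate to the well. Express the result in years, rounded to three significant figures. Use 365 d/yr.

Total head drop ΔH = 189.36 − 181.95 = 7.41 m
Steady 1-D flow in series ⇒ the Darcy flux q is identical in every zone and the zone head losses add (resistances L/K in series).
Σ(L/K) = 170/27.0 + 400/6.17 = 6.296 + 64.83 = 71.13 d
q = ΔH / Σ(L/K) = 7.41 / 71.13 = 0.1042 m/d (same in every zone)
Zone A: v = q/n = 0.1042/0.13 = 0.8014 m/d → t_A = 170/0.8014 = 212.1 d
Zone B: v = q/n = 0.1042/0.38 = 0.2742 m/d → t_B = 400/0.2742 = 1459 d
Total t = 212.1 + 1459 = 1671 d
   = 1671 / 365 = 4.58 yr

4.58 years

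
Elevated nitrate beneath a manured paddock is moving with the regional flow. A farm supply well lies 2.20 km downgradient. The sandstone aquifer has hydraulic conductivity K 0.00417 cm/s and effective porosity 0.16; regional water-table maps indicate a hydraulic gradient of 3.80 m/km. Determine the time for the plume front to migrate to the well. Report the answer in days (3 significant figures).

25700 days

K = 0.00417 cm/s × 864 = 3.603 m/d
Specific discharge q = 3.603 × 0.0038 = 0.01369 m/d
v_s = q/n_e = 0.01369/0.16 = 0.08557 m/d
L = 2.20 km = 2200 m
t = L / v = 2200 / 0.08557 = 25710 d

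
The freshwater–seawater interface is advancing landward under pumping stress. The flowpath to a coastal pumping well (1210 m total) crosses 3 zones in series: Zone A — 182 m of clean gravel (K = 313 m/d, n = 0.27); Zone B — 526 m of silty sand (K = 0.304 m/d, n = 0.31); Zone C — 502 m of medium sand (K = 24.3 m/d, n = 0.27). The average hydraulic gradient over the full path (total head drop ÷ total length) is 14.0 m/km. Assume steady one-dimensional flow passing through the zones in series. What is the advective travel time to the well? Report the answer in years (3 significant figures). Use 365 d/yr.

Steady 1-D flow in series ⇒ the Darcy flux q is identical in every zone and the zone head losses add (resistances L/K in series).
Σ(L/K) = 182/313 + 526/0.304 + 502/24.3 = 0.5815 + 1730 + 20.66 = 1752 d
K_eq = L_total / Σ(L/K) = 1210 / 1752 = 0.6908 m/d
q = K_eq · i = 0.6908 × 0.014 = 0.009672 m/d (same in every zone)
Zone A: v = q/n = 0.009672/0.27 = 0.03582 m/d → t_A = 182/0.03582 = 5081 d
Zone B: v = q/n = 0.009672/0.31 = 0.03120 m/d → t_B = 526/0.03120 = 16860 d
Zone C: v = q/n = 0.009672/0.27 = 0.03582 m/d → t_C = 502/0.03582 = 14010 d
Total t = 5081 + 16860 + 14010 = 35950 d
   = 35950 / 365 = 98.5 yr

98.5 years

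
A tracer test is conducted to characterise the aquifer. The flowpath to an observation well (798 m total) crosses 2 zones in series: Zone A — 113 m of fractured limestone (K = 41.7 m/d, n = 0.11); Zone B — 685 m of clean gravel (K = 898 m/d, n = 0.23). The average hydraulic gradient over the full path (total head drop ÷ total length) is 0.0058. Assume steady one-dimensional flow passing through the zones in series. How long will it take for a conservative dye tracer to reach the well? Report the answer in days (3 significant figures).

128 days

Steady 1-D flow in series ⇒ the Darcy flux q is identical in every zone and the zone head losses add (resistances L/K in series).
Σ(L/K) = 113/41.7 + 685/898 = 2.710 + 0.7628 = 3.473 d
K_eq = L_total / Σ(L/K) = 798 / 3.473 = 229.8 m/d
q = K_eq · i = 229.8 × 0.0058 = 1.333 m/d (same in every zone)
Zone A: v = q/n = 1.333/0.11 = 12.12 m/d → t_A = 113/12.12 = 9.326 d
Zone B: v = q/n = 1.333/0.23 = 5.795 m/d → t_B = 685/5.795 = 118.2 d
Total t = 9.326 + 118.2 = 127.5 d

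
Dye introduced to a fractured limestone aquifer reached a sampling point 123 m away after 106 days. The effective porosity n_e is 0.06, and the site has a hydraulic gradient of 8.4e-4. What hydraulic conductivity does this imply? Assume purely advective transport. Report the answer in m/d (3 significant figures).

v = L / t = 123 / 106 = 1.160 m/d
K = v · n / i = 1.160 × 0.06 / 8.4e-4 = 82.9 m/d

82.9 m/d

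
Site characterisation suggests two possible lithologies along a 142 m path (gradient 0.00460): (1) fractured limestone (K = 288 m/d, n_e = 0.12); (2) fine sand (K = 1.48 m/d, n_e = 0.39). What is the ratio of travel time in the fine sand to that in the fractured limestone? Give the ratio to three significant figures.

632

Unit 1 (fractured limestone): v = 288×0.0046/0.12 = 11.04 m/d, t = 142/11.04 = 12.86 d
Unit 2 (fine sand): v = 1.48×0.0046/0.39 = 0.01746 m/d, t = 142/0.01746 = 8135 d
t(fine sand) / t(fractured limestone) = 8135/12.86 = 632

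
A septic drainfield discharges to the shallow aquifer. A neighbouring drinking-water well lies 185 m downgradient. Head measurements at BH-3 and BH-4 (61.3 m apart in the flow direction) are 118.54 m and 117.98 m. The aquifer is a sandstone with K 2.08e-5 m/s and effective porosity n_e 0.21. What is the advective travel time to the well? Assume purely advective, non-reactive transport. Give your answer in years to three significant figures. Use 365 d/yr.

6.48 years

Hydraulic gradient i = (118.54 − 117.98) / 61.3 = 0.56 / 61.3 = 0.009135
K = 2.08e-5 m/s × 86400 s/d = 1.797 m/d
Specific discharge q = 1.797 × 0.009135 = 0.01642 m/d
v = Ki/n = 1.797·0.009135/0.21 = 0.07818 m/d
t = L / v = 185 / 0.07818 = 2366 d
   = 2366 / 365 = 6.48 yr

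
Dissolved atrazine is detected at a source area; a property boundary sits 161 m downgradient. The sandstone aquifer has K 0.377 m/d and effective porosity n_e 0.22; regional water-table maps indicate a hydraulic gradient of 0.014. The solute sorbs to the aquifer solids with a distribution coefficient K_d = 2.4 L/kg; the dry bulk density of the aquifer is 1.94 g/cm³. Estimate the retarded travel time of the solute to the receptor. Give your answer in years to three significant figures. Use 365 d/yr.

407 years

Darcy flux q = K·i = 0.377 × 0.014 = 0.005278 m/d
v_s = q/n_e = 0.005278/0.22 = 0.02399 m/d
Retardation R = 1 + ρ_b·K_d/n = 1 + 1.94×2.4/0.22 = 22.16
Contaminant velocity v_c = v/R = 0.02399/22.16 = 0.001082 m/d
t = L/v_c = 161/0.001082 = 148700 d
   = 148700/365 = 407 yr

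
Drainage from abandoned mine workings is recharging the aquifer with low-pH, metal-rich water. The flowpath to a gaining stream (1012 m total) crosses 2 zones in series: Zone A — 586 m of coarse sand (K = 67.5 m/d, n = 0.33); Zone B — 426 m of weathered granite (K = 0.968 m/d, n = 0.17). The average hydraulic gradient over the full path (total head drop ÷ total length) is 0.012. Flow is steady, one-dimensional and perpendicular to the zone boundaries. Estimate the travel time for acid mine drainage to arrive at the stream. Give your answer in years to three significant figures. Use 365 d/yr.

Continuity: the same q passes through each zone, so ΔH = q·Σ(L_j/K_j) — the zones act as resistances in series.
Σ(L/K) = 586/67.5 + 426/0.968 = 8.681 + 440.1 = 448.8 d
K_eq = L_total / Σ(L/K) = 1012 / 448.8 = 2.255 m/d
q = K_eq · i = 2.255 × 0.012 = 0.02706 m/d (same in every zone)
Zone A: v = q/n = 0.02706/0.33 = 0.08200 m/d → t_A = 586/0.08200 = 7146 d
Zone B: v = q/n = 0.02706/0.17 = 0.1592 m/d → t_B = 426/0.1592 = 2676 d
Total t = 7146 + 2676 = 9822 d
   = 9822 / 365 = 26.9 yr

26.9 years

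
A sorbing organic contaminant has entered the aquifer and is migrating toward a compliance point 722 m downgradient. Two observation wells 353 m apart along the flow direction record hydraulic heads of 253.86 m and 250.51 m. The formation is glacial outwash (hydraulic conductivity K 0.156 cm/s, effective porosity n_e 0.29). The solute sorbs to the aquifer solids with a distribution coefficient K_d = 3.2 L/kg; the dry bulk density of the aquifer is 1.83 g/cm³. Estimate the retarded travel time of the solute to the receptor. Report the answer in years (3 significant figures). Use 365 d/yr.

Hydraulic gradient i = (253.86 − 250.51) / 353 = 3.35 / 353 = 0.009490
K = 0.156 cm/s × 864 = 134.8 m/d
Darcy flux q = K·i = 134.8 × 0.009490 = 1.279 m/d
v = Ki/n = 134.8·0.009490/0.29 = 4.411 m/d
Retardation R = 1 + ρ_b·K_d/n = 1 + 1.83×3.2/0.29 = 21.19
Contaminant velocity v_c = v/R = 4.411/21.19 = 0.2081 m/d
t = L/v_c = 722/0.2081 = 3469 d
   = 3469/365 = 9.50 yr

9.50 years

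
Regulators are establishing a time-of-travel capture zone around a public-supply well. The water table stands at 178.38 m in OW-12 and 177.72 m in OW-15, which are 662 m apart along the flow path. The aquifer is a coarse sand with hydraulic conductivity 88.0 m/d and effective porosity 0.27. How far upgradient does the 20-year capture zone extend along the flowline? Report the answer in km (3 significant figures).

Hydraulic gradient i = (178.38 − 177.72) / 662 = 0.66 / 662 = 9.970e-4
Specific discharge q = 88.0 × 9.970e-4 = 0.08773 m/d
Seepage velocity v = q / n = 0.08773 / 0.27 = 0.3249 m/d
T = 20 yr × 365 = 7300 d
L = v × T = 0.3249 × 7300 = 2372 m
   = 2.37 km

2.37 km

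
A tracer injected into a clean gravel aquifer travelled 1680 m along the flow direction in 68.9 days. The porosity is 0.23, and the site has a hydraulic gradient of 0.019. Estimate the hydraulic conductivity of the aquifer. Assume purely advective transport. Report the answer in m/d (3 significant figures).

v = L / t = 1680 / 68.9 = 24.38 m/d
K = v · n / i = 24.38 × 0.23 / 0.019 = 295 m/d

295 m/d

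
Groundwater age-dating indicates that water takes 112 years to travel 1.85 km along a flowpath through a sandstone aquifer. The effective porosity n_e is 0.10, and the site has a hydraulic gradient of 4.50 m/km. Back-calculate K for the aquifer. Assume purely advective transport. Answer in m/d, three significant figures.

t = 112 years = 40880 d
L = 1.85 km = 1850 m
v = L / t = 1850 / 40880 = 0.04525 m/d
K = v · n / i = 0.04525 × 0.10 / 0.0045 = 1.01 m/d

1.01 m/d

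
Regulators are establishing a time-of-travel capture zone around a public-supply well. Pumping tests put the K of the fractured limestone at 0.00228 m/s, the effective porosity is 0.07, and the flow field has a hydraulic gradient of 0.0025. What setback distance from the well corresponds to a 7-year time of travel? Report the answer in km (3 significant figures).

K = 0.00228 m/s × 86400 s/d = 197.0 m/d
Specific discharge q = 197.0 × 0.0025 = 0.4925 m/d
Average linear velocity = 0.4925 / 0.07 = 7.035 m/d
T = 7 yr × 365 = 2555 d
L = v × T = 7.035 × 2555 = 17980 m
   = 18.0 km

18.0 km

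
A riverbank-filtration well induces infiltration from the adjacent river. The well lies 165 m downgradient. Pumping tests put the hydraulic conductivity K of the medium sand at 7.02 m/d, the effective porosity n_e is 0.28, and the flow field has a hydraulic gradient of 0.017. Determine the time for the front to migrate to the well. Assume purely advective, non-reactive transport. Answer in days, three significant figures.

Specific discharge q = 7.02 × 0.017 = 0.1193 m/d
v = Ki/n = 7.02·0.017/0.28 = 0.4262 m/d
t = L / v = 165 / 0.4262 = 387.1 d

387 days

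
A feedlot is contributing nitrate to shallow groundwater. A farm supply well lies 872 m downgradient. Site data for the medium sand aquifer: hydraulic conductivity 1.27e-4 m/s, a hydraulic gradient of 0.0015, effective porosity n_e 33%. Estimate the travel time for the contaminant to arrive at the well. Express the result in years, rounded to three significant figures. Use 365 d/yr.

47.9 years

K = 1.27e-4 m/s × 86400 s/d = 10.97 m/d
q = Ki = 10.97 × 0.0015 = 0.01646 m/d
v = Ki/n = 10.97·0.0015/0.33 = 0.04988 m/d
t = L / v = 872 / 0.04988 = 17480 d
   = 17480 / 365 = 47.9 yr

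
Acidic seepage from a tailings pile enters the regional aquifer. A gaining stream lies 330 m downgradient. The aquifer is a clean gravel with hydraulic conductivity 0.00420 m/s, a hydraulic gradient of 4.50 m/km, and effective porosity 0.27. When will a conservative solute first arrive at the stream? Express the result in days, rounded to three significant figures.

54.6 days

K = 0.00420 m/s × 86400 s/d = 362.9 m/d
Specific discharge q = 362.9 × 0.0045 = 1.633 m/d
Average linear velocity = 1.633 / 0.27 = 6.048 m/d
t = L / v = 330 / 6.048 = 54.56 d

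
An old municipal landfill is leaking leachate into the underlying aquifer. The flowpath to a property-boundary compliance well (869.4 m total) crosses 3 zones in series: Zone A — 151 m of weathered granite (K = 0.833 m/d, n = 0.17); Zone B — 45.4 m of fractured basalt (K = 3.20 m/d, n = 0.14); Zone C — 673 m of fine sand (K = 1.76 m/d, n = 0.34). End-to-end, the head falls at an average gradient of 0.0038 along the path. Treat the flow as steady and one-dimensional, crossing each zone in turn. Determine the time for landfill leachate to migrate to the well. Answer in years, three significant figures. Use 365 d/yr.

125 years

For zones in series the flux q is common to all zones; the equivalent conductivity is the harmonic (thickness-weighted) mean, K_eq = L_total / Σ(L_j/K_j).
Σ(L/K) = 151/0.833 + 45.4/3.20 + 673/1.76 = 181.3 + 14.19 + 382.4 = 577.8 d
K_eq = L_total / Σ(L/K) = 869.4 / 577.8 = 1.505 m/d
q = K_eq · i = 1.505 × 0.0038 = 0.005717 m/d (same in every zone)
Zone A: v = q/n = 0.005717/0.17 = 0.03363 m/d → t_A = 151/0.03363 = 4490 d
Zone B: v = q/n = 0.005717/0.14 = 0.04084 m/d → t_B = 45.4/0.04084 = 1112 d
Zone C: v = q/n = 0.005717/0.34 = 0.01682 m/d → t_C = 673/0.01682 = 40020 d
Total t = 4490 + 1112 + 40020 = 45620 d
   = 45620 / 365 = 125 yr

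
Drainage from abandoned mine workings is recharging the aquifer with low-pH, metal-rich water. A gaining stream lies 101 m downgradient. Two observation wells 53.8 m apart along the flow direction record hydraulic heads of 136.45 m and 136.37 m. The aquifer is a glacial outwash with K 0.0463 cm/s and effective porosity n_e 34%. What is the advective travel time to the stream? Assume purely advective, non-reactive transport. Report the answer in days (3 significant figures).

577 days

Hydraulic gradient i = (136.45 − 136.37) / 53.8 = 0.08 / 53.8 = 0.001487
K = 0.0463 cm/s × 864 = 40.00 m/d
q = Ki = 40.00 × 0.001487 = 0.05948 m/d
Average linear velocity = 0.05948 / 0.34 = 0.1750 m/d
t = L / v = 101 / 0.1750 = 577.3 d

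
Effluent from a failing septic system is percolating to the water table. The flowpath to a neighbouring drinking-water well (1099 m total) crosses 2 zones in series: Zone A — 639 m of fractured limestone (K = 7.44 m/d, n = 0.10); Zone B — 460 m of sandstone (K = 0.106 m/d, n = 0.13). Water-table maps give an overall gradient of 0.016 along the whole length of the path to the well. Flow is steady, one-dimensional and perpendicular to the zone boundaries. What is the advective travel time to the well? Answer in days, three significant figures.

31100 days

For zones in series the flux q is common to all zones; the equivalent conductivity is the harmonic (thickness-weighted) mean, K_eq = L_total / Σ(L_j/K_j).
Σ(L/K) = 639/7.44 + 460/0.106 = 85.89 + 4340 = 4426 d
K_eq = L_total / Σ(L/K) = 1099 / 4426 = 0.2483 m/d
q = K_eq · i = 0.2483 × 0.016 = 0.003973 m/d (same in every zone)
Zone A: v = q/n = 0.003973/0.10 = 0.03973 m/d → t_A = 639/0.03973 = 16080 d
Zone B: v = q/n = 0.003973/0.13 = 0.03056 m/d → t_B = 460/0.03056 = 15050 d
Total t = 16080 + 15050 = 31130 d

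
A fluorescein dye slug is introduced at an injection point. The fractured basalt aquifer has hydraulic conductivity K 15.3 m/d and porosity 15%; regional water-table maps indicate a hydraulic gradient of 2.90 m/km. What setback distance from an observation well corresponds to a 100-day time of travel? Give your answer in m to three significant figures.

q = Ki = 15.3 × 0.0029 = 0.04437 m/d
Average linear velocity = 0.04437 / 0.15 = 0.2958 m/d
L = v × T = 0.2958 × 100 = 29.58 m

29.6 m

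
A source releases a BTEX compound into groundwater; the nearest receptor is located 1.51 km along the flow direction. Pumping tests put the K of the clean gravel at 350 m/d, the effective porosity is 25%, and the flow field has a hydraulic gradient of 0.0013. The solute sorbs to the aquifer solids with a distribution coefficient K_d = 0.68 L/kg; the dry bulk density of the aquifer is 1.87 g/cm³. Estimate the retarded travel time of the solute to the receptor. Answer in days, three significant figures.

Specific discharge q = 350 × 0.0013 = 0.4550 m/d
Seepage velocity v = q / n = 0.4550 / 0.25 = 1.820 m/d
Retardation R = 1 + ρ_b·K_d/n = 1 + 1.87×0.68/0.25 = 6.086
Contaminant velocity v_c = v/R = 1.820/6.086 = 0.2990 m/d
L = 1.51 km = 1510 m
t = L/v_c = 1510/0.2990 = 5050 d

5050 days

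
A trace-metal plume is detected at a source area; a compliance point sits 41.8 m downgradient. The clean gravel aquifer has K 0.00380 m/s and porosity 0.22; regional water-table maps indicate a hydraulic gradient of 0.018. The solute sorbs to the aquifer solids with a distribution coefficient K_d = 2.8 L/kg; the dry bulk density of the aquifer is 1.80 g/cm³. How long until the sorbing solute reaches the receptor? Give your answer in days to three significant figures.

37.2 days

K = 0.00380 m/s × 86400 s/d = 328.3 m/d
Specific discharge q = 328.3 × 0.018 = 5.910 m/d
Seepage velocity v = q / n = 5.910 / 0.22 = 26.86 m/d
Retardation R = 1 + ρ_b·K_d/n = 1 + 1.80×2.8/0.22 = 23.91
Contaminant velocity v_c = v/R = 26.86/23.91 = 1.124 m/d
t = L/v_c = 41.8/1.124 = 37.20 d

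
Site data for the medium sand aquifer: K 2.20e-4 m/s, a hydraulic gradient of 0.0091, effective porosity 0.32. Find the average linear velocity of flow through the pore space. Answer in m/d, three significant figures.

K = 2.20e-4 m/s × 86400 s/d = 19.01 m/d
Specific discharge q = 19.01 × 0.0091 = 0.1730 m/d
Seepage velocity v = q / n = 0.1730 / 0.32 = 0.5405 m/d

0.541 m/d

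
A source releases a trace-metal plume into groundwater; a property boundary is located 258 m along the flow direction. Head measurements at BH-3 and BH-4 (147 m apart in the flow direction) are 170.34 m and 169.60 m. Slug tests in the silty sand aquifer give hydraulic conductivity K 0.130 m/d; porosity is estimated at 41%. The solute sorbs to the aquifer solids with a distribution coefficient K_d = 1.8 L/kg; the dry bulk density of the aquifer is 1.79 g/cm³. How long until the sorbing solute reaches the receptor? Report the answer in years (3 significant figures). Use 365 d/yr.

Hydraulic gradient i = (170.34 − 169.60) / 147 = 0.74 / 147 = 0.005034
q = Ki = 0.130 × 0.005034 = 6.544e-4 m/d
v_s = q/n_e = 6.544e-4/0.41 = 0.001596 m/d
Retardation R = 1 + ρ_b·K_d/n = 1 + 1.79×1.8/0.41 = 8.859
Contaminant velocity v_c = v/R = 0.001596/8.859 = 1.802e-4 m/d
t = L/v_c = 258/1.802e-4 = 1.432e6 d
   = 1.432e6/365 = 3920 yr

3920 years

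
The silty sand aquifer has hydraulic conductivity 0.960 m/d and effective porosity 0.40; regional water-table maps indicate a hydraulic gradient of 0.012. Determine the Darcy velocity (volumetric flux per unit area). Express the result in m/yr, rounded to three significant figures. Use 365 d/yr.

4.20 m/yr

Darcy flux q = K·i = 0.960 × 0.012 = 0.01152 m/d
   = 0.01152 × 365 = 4.20 m/yr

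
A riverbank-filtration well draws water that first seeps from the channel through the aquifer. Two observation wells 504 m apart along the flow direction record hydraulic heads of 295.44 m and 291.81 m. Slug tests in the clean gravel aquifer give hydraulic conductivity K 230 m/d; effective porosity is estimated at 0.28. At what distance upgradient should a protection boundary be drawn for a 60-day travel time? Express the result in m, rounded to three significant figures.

355 m

Hydraulic gradient i = (295.44 − 291.81) / 504 = 3.63 / 504 = 0.007202
q = Ki = 230 × 0.007202 = 1.657 m/d
v = Ki/n = 230·0.007202/0.28 = 5.916 m/d
L = v × T = 5.916 × 60 = 355.0 m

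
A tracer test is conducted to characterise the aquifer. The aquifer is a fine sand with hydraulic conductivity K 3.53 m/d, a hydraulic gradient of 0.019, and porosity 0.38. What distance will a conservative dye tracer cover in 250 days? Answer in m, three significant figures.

44.1 m

Darcy flux q = K·i = 3.53 × 0.019 = 0.06707 m/d
v_s = q/n_e = 0.06707/0.38 = 0.1765 m/d
L = v × T = 0.1765 × 250 = 44.12 m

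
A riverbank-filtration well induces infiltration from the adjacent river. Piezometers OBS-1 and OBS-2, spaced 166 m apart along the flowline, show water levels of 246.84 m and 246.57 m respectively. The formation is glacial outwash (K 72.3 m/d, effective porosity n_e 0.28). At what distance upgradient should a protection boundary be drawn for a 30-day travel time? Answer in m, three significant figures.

Hydraulic gradient i = (246.84 − 246.57) / 166 = 0.27 / 166 = 0.001627
q = Ki = 72.3 × 0.001627 = 0.1176 m/d
Seepage velocity v = q / n = 0.1176 / 0.28 = 0.4200 m/d
L = v × T = 0.4200 × 30 = 12.60 m

12.6 m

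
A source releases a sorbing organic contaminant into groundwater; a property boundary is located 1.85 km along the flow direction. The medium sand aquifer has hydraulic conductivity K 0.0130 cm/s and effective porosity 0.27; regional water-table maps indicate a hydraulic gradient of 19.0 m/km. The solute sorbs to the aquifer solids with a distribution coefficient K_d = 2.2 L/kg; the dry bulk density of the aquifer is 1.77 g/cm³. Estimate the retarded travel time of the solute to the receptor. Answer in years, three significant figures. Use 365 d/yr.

K = 0.0130 cm/s × 864 = 11.23 m/d
Darcy flux q = K·i = 11.23 × 0.019 = 0.2134 m/d
Average linear velocity = 0.2134 / 0.27 = 0.7904 m/d
Retardation R = 1 + ρ_b·K_d/n = 1 + 1.77×2.2/0.27 = 15.42
Contaminant velocity v_c = v/R = 0.7904/15.42 = 0.05125 m/d
L = 1.85 km = 1850 m
t = L/v_c = 1850/0.05125 = 36100 d
   = 36100/365 = 98.9 yr

98.9 years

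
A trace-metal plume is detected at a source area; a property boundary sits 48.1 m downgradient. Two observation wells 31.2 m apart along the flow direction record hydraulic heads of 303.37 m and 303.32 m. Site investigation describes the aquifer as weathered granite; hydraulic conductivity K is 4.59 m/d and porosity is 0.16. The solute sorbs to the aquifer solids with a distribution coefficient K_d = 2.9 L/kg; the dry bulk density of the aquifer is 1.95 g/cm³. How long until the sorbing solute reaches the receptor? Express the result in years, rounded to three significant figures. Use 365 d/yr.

104 years

Hydraulic gradient i = (303.37 − 303.32) / 31.2 = 0.05 / 31.2 = 0.001603
Specific discharge q = 4.59 × 0.001603 = 0.007356 m/d
Seepage velocity v = q / n = 0.007356 / 0.16 = 0.04597 m/d
Retardation R = 1 + ρ_b·K_d/n = 1 + 1.95×2.9/0.16 = 36.34
Contaminant velocity v_c = v/R = 0.04597/36.34 = 0.001265 m/d
t = L/v_c = 48.1/0.001265 = 38020 d
   = 38020/365 = 104 yr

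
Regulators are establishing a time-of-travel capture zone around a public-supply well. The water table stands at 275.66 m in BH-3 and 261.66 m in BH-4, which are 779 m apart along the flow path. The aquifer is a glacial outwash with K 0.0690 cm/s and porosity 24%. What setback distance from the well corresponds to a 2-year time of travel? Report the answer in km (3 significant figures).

3.26 km

Hydraulic gradient i = (275.66 − 261.66) / 779 = 14.00 / 779 = 0.01797
K = 0.0690 cm/s × 864 = 59.62 m/d
q = Ki = 59.62 × 0.01797 = 1.071 m/d
Average linear velocity = 1.071 / 0.24 = 4.464 m/d
T = 2 yr × 365 = 730 d
L = v × T = 4.464 × 730 = 3259 m
   = 3.26 km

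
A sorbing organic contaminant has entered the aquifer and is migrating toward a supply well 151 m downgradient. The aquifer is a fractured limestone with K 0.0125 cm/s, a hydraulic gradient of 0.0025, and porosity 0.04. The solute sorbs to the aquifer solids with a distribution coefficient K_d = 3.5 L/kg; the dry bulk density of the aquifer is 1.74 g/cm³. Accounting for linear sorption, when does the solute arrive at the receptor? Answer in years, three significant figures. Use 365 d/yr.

93.9 years

K = 0.0125 cm/s × 864 = 10.80 m/d
q = Ki = 10.80 × 0.0025 = 0.02700 m/d
Seepage velocity v = q / n = 0.02700 / 0.04 = 0.6750 m/d
Retardation R = 1 + ρ_b·K_d/n = 1 + 1.74×3.5/0.04 = 153.3
Contaminant velocity v_c = v/R = 0.6750/153.3 = 0.004405 m/d
t = L/v_c = 151/0.004405 = 34280 d
   = 34280/365 = 93.9 yr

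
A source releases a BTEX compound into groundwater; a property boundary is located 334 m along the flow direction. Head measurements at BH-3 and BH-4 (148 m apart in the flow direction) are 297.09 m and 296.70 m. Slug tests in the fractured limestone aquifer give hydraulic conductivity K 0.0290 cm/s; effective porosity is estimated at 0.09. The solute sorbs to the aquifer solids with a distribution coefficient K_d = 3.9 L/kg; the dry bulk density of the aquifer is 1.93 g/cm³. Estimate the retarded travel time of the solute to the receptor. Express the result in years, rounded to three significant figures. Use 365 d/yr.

106 years

Hydraulic gradient i = (297.09 − 296.70) / 148 = 0.39 / 148 = 0.002635
K = 0.0290 cm/s × 864 = 25.06 m/d
Darcy flux q = K·i = 25.06 × 0.002635 = 0.06603 m/d
v = Ki/n = 25.06·0.002635/0.09 = 0.7336 m/d
Retardation R = 1 + ρ_b·K_d/n = 1 + 1.93×3.9/0.09 = 84.63
Contaminant velocity v_c = v/R = 0.7336/84.63 = 0.008668 m/d
t = L/v_c = 334/0.008668 = 38530 d
   = 38530/365 = 106 yr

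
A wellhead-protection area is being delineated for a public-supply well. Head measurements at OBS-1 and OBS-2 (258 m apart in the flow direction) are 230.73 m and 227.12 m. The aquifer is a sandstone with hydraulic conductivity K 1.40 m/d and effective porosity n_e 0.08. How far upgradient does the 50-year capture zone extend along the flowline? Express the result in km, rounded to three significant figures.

Hydraulic gradient i = (230.73 − 227.12) / 258 = 3.61 / 258 = 0.01399
Specific discharge q = 1.40 × 0.01399 = 0.01959 m/d
Average linear velocity = 0.01959 / 0.08 = 0.2449 m/d
T = 50 yr × 365 = 18250 d
L = v × T = 0.2449 × 18250 = 4469 m
   = 4.47 km

4.47 km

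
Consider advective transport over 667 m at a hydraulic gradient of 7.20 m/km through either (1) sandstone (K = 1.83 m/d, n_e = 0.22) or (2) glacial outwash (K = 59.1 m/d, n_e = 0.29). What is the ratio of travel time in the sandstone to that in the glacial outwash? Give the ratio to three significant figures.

Unit 1 (sandstone): v = 1.83×0.0072/0.22 = 0.05989 m/d, t = 667/0.05989 = 11140 d
Unit 2 (glacial outwash): v = 59.1×0.0072/0.29 = 1.467 m/d, t = 667/1.467 = 454.6 d
t(sandstone) / t(glacial outwash) = 11140/454.6 = 24.5

24.5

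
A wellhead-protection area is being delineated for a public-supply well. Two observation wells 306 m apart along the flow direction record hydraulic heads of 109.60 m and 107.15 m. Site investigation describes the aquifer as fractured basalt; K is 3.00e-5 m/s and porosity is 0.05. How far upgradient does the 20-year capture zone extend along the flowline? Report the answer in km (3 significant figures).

Hydraulic gradient i = (109.60 − 107.15) / 306 = 2.45 / 306 = 0.008007
K = 3.00e-5 m/s × 86400 s/d = 2.592 m/d
Specific discharge q = 2.592 × 0.008007 = 0.02075 m/d
Average linear velocity = 0.02075 / 0.05 = 0.4151 m/d
T = 20 yr × 365 = 7300 d
L = v × T = 0.4151 × 7300 = 3030 m
   = 3.03 km

3.03 km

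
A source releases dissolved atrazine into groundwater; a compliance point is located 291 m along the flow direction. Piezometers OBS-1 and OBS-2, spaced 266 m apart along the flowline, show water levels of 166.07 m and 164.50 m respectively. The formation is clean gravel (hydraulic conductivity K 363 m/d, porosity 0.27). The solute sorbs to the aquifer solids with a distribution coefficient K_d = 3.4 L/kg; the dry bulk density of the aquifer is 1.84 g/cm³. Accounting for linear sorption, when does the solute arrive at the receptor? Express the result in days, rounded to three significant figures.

886 days

Hydraulic gradient i = (166.07 − 164.50) / 266 = 1.57 / 266 = 0.005902
Darcy flux q = K·i = 363 × 0.005902 = 2.143 m/d
v = Ki/n = 363·0.005902/0.27 = 7.935 m/d
Retardation R = 1 + ρ_b·K_d/n = 1 + 1.84×3.4/0.27 = 24.17
Contaminant velocity v_c = v/R = 7.935/24.17 = 0.3283 m/d
t = L/v_c = 291/0.3283 = 886.4 d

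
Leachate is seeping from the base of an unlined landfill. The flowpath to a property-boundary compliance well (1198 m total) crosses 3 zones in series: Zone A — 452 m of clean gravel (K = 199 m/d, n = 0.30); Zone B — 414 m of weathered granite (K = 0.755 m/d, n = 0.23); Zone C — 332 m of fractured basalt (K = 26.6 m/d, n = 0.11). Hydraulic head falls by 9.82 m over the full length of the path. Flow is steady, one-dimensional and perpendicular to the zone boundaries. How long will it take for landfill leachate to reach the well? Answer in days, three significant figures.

15300 days

Continuity: the same q passes through each zone, so ΔH = q·Σ(L_j/K_j) — the zones act as resistances in series.
Σ(L/K) = 452/199 + 414/0.755 + 332/26.6 = 2.271 + 548.3 + 12.48 = 563.1 d
q = ΔH / Σ(L/K) = 9.82 / 563.1 = 0.01744 m/d (same in every zone)
Zone A: v = q/n = 0.01744/0.30 = 0.05813 m/d → t_A = 452/0.05813 = 7776 d
Zone B: v = q/n = 0.01744/0.23 = 0.07582 m/d → t_B = 414/0.07582 = 5460 d
Zone C: v = q/n = 0.01744/0.11 = 0.1585 m/d → t_C = 332/0.1585 = 2094 d
Total t = 7776 + 5460 + 2094 = 15330 d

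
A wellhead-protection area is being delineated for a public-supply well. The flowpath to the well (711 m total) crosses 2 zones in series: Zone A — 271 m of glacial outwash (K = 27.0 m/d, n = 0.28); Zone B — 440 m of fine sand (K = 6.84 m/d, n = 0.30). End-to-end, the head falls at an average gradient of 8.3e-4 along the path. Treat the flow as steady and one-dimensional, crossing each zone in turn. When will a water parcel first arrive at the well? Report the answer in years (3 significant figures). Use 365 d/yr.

71.8 years

Continuity: the same q passes through each zone, so ΔH = q·Σ(L_j/K_j) — the zones act as resistances in series.
Σ(L/K) = 271/27.0 + 440/6.84 = 10.04 + 64.33 = 74.36 d
K_eq = L_total / Σ(L/K) = 711 / 74.36 = 9.561 m/d
q = K_eq · i = 9.561 × 8.3e-4 = 0.007936 m/d (same in every zone)
Zone A: v = q/n = 0.007936/0.28 = 0.02834 m/d → t_A = 271/0.02834 = 9562 d
Zone B: v = q/n = 0.007936/0.30 = 0.02645 m/d → t_B = 440/0.02645 = 16630 d
Total t = 9562 + 16630 = 26200 d
   = 26200 / 365 = 71.8 yr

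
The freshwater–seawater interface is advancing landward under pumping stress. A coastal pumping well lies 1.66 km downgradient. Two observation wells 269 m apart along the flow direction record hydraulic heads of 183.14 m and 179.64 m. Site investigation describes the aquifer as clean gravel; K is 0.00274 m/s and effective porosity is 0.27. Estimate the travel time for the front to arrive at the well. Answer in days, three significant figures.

146 days

Hydraulic gradient i = (183.14 − 179.64) / 269 = 3.50 / 269 = 0.01301
K = 0.00274 m/s × 86400 s/d = 236.7 m/d
Darcy flux q = K·i = 236.7 × 0.01301 = 3.080 m/d
Seepage velocity v = q / n = 3.080 / 0.27 = 11.41 m/d
L = 1.66 km = 1660 m
t = L / v = 1660 / 11.41 = 145.5 d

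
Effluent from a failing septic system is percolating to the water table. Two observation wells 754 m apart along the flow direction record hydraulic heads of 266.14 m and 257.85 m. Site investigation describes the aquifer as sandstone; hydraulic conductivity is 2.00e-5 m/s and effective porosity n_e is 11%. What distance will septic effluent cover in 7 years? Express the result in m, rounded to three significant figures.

441 m

Hydraulic gradient i = (266.14 − 257.85) / 754 = 8.29 / 754 = 0.01099
K = 2.00e-5 m/s × 86400 s/d = 1.728 m/d
Specific discharge q = 1.728 × 0.01099 = 0.01900 m/d
v_s = q/n_e = 0.01900/0.11 = 0.1727 m/d
T = 7 yr × 365 = 2555 d
L = v × T = 0.1727 × 2555 = 441.3 m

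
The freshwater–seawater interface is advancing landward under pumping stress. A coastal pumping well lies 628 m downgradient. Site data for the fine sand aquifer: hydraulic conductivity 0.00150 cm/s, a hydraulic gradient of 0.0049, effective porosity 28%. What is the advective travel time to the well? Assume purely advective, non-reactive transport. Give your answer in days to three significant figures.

K = 0.00150 cm/s × 864 = 1.296 m/d
Specific discharge q = 1.296 × 0.0049 = 0.006350 m/d
v = Ki/n = 1.296·0.0049/0.28 = 0.02268 m/d
t = L / v = 628 / 0.02268 = 27690 d

27700 days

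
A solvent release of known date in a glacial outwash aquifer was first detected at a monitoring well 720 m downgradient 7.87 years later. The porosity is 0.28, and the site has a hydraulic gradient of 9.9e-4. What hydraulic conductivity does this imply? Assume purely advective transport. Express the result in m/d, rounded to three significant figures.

70.9 m/d

t = 7.87 years = 2873 d
v = L / t = 720 / 2873 = 0.2506 m/d
K = v · n / i = 0.2506 × 0.28 / 9.9e-4 = 70.9 m/d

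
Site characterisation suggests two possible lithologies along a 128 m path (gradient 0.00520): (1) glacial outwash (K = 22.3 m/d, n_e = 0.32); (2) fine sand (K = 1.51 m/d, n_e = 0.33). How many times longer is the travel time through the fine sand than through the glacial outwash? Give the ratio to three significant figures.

15.2

Unit 1 (glacial outwash): v = 22.3×0.0052/0.32 = 0.3624 m/d, t = 128/0.3624 = 353.2 d
Unit 2 (fine sand): v = 1.51×0.0052/0.33 = 0.02379 m/d, t = 128/0.02379 = 5380 d
t(fine sand) / t(glacial outwash) = 5380/353.2 = 15.2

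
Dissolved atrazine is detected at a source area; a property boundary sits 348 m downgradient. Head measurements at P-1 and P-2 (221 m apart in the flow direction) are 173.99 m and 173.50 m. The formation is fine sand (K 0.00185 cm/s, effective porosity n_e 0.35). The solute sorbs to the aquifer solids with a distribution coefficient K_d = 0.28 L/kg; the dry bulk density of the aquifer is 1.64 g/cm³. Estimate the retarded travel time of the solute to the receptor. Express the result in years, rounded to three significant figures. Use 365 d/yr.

218 years

Hydraulic gradient i = (173.99 − 173.50) / 221 = 0.49 / 221 = 0.002217
K = 0.00185 cm/s × 864 = 1.598 m/d
q = Ki = 1.598 × 0.002217 = 0.003544 m/d
Average linear velocity = 0.003544 / 0.35 = 0.01013 m/d
Retardation R = 1 + ρ_b·K_d/n = 1 + 1.64×0.28/0.35 = 2.312
Contaminant velocity v_c = v/R = 0.01013/2.312 = 0.004380 m/d
t = L/v_c = 348/0.004380 = 79460 d
   = 79460/365 = 218 yr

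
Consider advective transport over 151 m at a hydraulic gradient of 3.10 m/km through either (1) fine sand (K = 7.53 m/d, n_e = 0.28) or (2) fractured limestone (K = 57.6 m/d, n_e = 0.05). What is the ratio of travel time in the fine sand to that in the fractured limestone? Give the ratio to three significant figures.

Unit 1 (fine sand): v = 7.53×0.0031/0.28 = 0.08337 m/d, t = 151/0.08337 = 1811 d
Unit 2 (fractured limestone): v = 57.6×0.0031/0.05 = 3.571 m/d, t = 151/3.571 = 42.28 d
t(fine sand) / t(fractured limestone) = 1811/42.28 = 42.8

42.8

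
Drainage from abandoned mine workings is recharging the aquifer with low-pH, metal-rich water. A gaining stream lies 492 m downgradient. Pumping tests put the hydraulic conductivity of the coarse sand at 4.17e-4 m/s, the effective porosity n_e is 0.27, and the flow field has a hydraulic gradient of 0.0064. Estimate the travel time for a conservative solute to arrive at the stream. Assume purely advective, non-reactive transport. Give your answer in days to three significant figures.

K = 4.17e-4 m/s × 86400 s/d = 36.03 m/d
Darcy flux q = K·i = 36.03 × 0.0064 = 0.2306 m/d
Average linear velocity = 0.2306 / 0.27 = 0.8540 m/d
t = L / v = 492 / 0.8540 = 576.1 d

576 days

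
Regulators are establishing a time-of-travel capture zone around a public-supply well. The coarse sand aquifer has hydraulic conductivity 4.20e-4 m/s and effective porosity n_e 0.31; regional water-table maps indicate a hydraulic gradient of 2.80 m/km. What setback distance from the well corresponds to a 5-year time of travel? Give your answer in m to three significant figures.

K = 4.20e-4 m/s × 86400 s/d = 36.29 m/d
Darcy flux q = K·i = 36.29 × 0.0028 = 0.1016 m/d
Seepage velocity v = q / n = 0.1016 / 0.31 = 0.3278 m/d
T = 5 yr × 365 = 1825 d
L = v × T = 0.3278 × 1825 = 598.2 m

598 m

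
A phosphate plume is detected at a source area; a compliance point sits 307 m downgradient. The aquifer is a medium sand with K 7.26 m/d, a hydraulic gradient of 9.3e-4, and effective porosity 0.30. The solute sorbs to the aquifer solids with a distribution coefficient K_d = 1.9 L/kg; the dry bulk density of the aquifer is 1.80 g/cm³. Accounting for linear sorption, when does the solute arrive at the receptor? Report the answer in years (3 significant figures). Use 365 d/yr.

Darcy flux q = K·i = 7.26 × 9.3e-4 = 0.006752 m/d
v_s = q/n_e = 0.006752/0.30 = 0.02251 m/d
Retardation R = 1 + ρ_b·K_d/n = 1 + 1.80×1.9/0.30 = 12.40
Contaminant velocity v_c = v/R = 0.02251/12.40 = 0.001815 m/d
t = L/v_c = 307/0.001815 = 169100 d
   = 169100/365 = 463 yr

463 years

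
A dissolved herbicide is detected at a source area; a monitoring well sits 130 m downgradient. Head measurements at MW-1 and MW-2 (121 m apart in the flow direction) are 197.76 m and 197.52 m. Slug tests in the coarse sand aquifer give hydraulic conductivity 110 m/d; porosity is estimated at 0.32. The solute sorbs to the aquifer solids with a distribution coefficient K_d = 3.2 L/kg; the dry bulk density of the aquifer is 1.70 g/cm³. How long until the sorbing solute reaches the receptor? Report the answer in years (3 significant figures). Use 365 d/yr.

9.40 years

Hydraulic gradient i = (197.76 − 197.52) / 121 = 0.24 / 121 = 0.001983
Darcy flux q = K·i = 110 × 0.001983 = 0.2182 m/d
v_s = q/n_e = 0.2182/0.32 = 0.6818 m/d
Retardation R = 1 + ρ_b·K_d/n = 1 + 1.70×3.2/0.32 = 18.00
Contaminant velocity v_c = v/R = 0.6818/18.00 = 0.03788 m/d
t = L/v_c = 130/0.03788 = 3432 d
   = 3432/365 = 9.40 yr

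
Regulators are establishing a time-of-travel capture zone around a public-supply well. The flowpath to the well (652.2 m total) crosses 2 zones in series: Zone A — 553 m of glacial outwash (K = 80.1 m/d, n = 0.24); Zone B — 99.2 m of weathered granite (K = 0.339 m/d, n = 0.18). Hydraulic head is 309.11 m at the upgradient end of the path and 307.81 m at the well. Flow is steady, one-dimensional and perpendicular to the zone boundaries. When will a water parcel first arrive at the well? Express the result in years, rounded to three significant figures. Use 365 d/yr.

Total head drop ΔH = 309.11 − 307.81 = 1.30 m
Continuity: the same q passes through each zone, so ΔH = q·Σ(L_j/K_j) — the zones act as resistances in series.
Σ(L/K) = 553/80.1 + 99.2/0.339 = 6.904 + 292.6 = 299.5 d
q = ΔH / Σ(L/K) = 1.30 / 299.5 = 0.004340 m/d (same in every zone)
Zone A: v = q/n = 0.004340/0.24 = 0.01808 m/d → t_A = 553/0.01808 = 30580 d
Zone B: v = q/n = 0.004340/0.18 = 0.02411 m/d → t_B = 99.2/0.02411 = 4114 d
Total t = 30580 + 4114 = 34690 d
   = 34690 / 365 = 95.1 yr

95.1 years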